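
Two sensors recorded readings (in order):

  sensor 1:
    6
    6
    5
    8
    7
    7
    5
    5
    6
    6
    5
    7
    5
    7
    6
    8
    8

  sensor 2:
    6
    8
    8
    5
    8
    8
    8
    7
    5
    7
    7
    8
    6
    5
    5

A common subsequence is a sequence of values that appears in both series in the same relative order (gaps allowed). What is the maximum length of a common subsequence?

8

One common subsequence of length 8: 6 at sensor 1[1]=sensor 2[1] → 5 at sensor 1[3]=sensor 2[4] → 8 at sensor 1[4]=sensor 2[7] → 7 at sensor 1[5]=sensor 2[10] → 7 at sensor 1[6]=sensor 2[11] → 6 at sensor 1[10]=sensor 2[13] → 5 at sensor 1[11]=sensor 2[14] → 5 at sensor 1[13]=sensor 2[15], and the DP table's final entry dp[17][15] is also 8, so no common subsequence is longer.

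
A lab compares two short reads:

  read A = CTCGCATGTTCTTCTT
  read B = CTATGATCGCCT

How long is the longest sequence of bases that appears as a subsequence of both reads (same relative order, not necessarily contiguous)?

9

Taking C at read A[1]=read B[1] → T at read A[2]=read B[4] → G at read A[4]=read B[5] → A at read A[6]=read B[6] → T at read A[7]=read B[7] → G at read A[8]=read B[9] → C at read A[11]=read B[10] → C at read A[14]=read B[11] → T at read A[16]=read B[12] gives a common subsequence of length 9. dp[16][12] = 9 confirms this is the maximum.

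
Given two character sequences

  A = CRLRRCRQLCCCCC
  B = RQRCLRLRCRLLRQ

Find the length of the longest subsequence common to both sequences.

Match C [1,4]; then R [2,6]; then L [3,7]; then R [4,8]; then R [5,10]; then R [7,13]; then Q [8,14] — 7 characters in the same relative order in both. Since dp[14][14] = 7, nothing longer is possible.

7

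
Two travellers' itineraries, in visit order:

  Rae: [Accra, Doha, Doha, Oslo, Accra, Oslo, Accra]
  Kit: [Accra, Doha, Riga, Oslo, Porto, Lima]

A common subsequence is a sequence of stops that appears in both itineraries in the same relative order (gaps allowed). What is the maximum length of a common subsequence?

Taking Accra at Rae[1]=Kit[1], Doha at Rae[2]=Kit[2], Oslo at Rae[4]=Kit[4] gives a common subsequence of length 3. Since dp[7][6] = 3, nothing longer is possible.

3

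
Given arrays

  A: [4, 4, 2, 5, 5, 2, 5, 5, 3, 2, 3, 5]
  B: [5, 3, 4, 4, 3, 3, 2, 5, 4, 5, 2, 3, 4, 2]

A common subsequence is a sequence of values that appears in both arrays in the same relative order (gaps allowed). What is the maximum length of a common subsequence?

8

Pick 4 (A #1, B #3) → 4 (A #2, B #4) → 2 (A #3, B #7) → 5 (A #4, B #8) → 5 (A #5, B #10) → 2 (A #6, B #11) → 3 (A #9, B #12) → 2 (A #10, B #14); all 8 values appear in both, in order, and the DP table's final entry dp[12][14] is also 8, so no common subsequence is longer.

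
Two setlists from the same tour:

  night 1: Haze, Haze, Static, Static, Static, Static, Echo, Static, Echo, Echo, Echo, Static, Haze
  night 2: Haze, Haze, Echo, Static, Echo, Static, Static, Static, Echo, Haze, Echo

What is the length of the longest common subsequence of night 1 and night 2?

Pick Haze at night 1[1]=night 2[1], Haze at night 1[2]=night 2[2], Static at night 1[3]=night 2[4], Static at night 1[4]=night 2[6], Static at night 1[5]=night 2[7], Static at night 1[6]=night 2[8], Echo at night 1[7]=night 2[9], Echo at night 1[11]=night 2[11]; all 8 songs appear in both, in order. dp[13][11] = 8 confirms this is the maximum.

8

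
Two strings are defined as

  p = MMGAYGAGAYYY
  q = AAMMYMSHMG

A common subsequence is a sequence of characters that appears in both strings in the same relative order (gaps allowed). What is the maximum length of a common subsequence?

4

Match M at p[1]=q[3]; then M at p[2]=q[4]; then Y at p[5]=q[5]; then G at p[8]=q[10] — 4 characters in the same relative order in both. Since dp[12][10] = 4, nothing longer is possible.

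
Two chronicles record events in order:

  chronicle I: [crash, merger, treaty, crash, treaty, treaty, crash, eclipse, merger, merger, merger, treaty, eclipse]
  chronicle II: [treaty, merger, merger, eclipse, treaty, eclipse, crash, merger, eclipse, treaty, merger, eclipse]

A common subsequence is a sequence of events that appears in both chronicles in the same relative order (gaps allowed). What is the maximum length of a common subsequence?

6

Match merger (chronicle I #2, chronicle II #3); then treaty (chronicle I #3, chronicle II #5); then crash (chronicle I #4, chronicle II #7); then treaty (chronicle I #6, chronicle II #10); then merger (chronicle I #11, chronicle II #11); then eclipse (chronicle I #13, chronicle II #12) — 6 events in the same relative order in both. The LCS DP gives dp[13][12] = 6, so this is optimal.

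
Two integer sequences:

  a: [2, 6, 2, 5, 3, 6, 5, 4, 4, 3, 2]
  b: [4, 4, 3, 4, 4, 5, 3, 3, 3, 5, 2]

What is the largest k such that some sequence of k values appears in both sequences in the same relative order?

Pick 3 (a #5, b #3), then 4 (a #8, b #4), then 4 (a #9, b #5), then 3 (a #10, b #9), then 2 (a #11, b #11); all 5 values appear in both, in order. Since dp[11][11] = 5, nothing longer is possible.

5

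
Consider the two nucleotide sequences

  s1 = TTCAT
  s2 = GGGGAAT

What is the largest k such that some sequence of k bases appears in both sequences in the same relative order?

2

One common subsequence of length 2: A at s1[4]=s2[6], then T at s1[5]=s2[7]. The LCS DP gives dp[5][7] = 2, so this is optimal.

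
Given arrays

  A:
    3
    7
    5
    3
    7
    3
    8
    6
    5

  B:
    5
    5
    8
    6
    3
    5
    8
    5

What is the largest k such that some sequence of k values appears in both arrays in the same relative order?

Let dp[i][j] be the LCS length of the first i values of A and the first j values of B. dp[i][j] = dp[i-1][j-1]+1 when the i-th and j-th values match, else max(dp[i-1][j], dp[i][j-1]).
    ·  5  5  8  6  3  5  8  5
 ·  0  0  0  0  0  0  0  0  0
 3  0  0  0  0  0  1  1  1  1
 7  0  0  0  0  0  1  1  1  1
 5  0  1  1  1  1  1  2  2  2
 3  0  1  1  1  1  2  2  2  2
 7  0  1  1  1  1  2  2  2  2
 3  0  1  1  1  1  2  2  2  2
 8  0  1  1  2  2  2  2  3  3
 6  0  1  1  2  3  3  3  3  3
 5  0  1  2  2  3  3  4  4  4
dp[9][8] = 4. One LCS (by backtracking along matches): 3, 5, 8, 5.

4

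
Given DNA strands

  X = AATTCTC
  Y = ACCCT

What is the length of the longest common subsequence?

Let dp[i][j] be the LCS length of the first i bases of X and the first j bases of Y. dp[i][j] = dp[i-1][j-1]+1 when the i-th and j-th bases match, else max(dp[i-1][j], dp[i][j-1]).
    ·  A  C  C  C  T
 ·  0  0  0  0  0  0
 A  0  1  1  1  1  1
 A  0  1  1  1  1  1
 T  0  1  1  1  1  2
 T  0  1  1  1  1  2
 C  0  1  2  2  2  2
 T  0  1  2  2  2  3
 C  0  1  2  3  3  3
dp[7][5] = 3. One LCS (by backtracking along matches): ACT.

3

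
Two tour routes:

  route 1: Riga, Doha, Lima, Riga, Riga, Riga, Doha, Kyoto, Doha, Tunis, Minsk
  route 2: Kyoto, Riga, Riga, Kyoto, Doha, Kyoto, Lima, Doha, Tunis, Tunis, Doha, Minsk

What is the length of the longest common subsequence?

One common subsequence of length 7: Riga at route 1[1]=route 2[2], then Riga at route 1[4]=route 2[3], then Doha at route 1[7]=route 2[5], then Kyoto at route 1[8]=route 2[6], then Doha at route 1[9]=route 2[8], then Tunis at route 1[10]=route 2[10], then Minsk at route 1[11]=route 2[12]. Since dp[11][12] = 7, nothing longer is possible.

7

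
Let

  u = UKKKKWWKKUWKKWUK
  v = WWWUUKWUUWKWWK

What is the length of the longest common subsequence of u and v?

8

Taking U at u[1]=v[5], then K at u[5]=v[6], then W at u[6]=v[7], then W at u[7]=v[10], then K at u[9]=v[11], then W at u[11]=v[12], then W at u[14]=v[13], then K at u[16]=v[14] gives a common subsequence of length 8. Since dp[16][14] = 8, nothing longer is possible.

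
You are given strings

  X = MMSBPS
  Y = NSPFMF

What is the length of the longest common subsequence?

2

One common subsequence of length 2: S at X[3]=Y[2], then P at X[5]=Y[3], and the DP table's final entry dp[6][6] is also 2, so no common subsequence is longer.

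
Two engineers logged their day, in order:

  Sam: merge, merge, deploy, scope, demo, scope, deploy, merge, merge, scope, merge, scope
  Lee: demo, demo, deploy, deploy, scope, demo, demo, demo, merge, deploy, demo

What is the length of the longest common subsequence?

Pick deploy [3,4], scope [4,5], demo [5,8], deploy [7,10]; all 4 tasks appear in both, in order. Since dp[12][11] = 4, nothing longer is possible.

4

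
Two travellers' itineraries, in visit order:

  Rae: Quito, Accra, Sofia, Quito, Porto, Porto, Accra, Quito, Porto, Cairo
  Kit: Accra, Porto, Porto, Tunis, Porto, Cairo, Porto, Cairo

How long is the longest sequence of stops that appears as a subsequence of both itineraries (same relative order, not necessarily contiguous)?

One common subsequence of length 5: Accra (Rae #2, Kit #1) → Porto (Rae #5, Kit #3) → Porto (Rae #6, Kit #5) → Porto (Rae #9, Kit #7) → Cairo (Rae #10, Kit #8), and the DP table's final entry dp[10][8] is also 5, so no common subsequence is longer.

5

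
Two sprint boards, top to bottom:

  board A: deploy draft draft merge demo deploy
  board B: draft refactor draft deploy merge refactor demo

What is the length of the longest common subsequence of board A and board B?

4

One common subsequence of length 4: draft [2,1], then draft [3,3], then merge [4,5], then demo [5,7]. Since dp[6][7] = 4, nothing longer is possible.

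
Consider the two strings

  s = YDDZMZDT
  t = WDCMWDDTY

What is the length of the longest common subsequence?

4

One common subsequence of length 4: D (s #2, t #2); then D (s #3, t #6); then D (s #7, t #7); then T (s #8, t #8), and the DP table's final entry dp[8][9] is also 4, so no common subsequence is longer.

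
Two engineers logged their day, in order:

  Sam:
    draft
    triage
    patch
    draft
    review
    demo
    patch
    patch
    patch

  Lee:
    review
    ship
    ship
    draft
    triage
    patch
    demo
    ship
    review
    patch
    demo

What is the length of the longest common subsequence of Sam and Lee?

Taking draft [1,4], then triage [2,5], then patch [3,6], then review [5,9], then demo [6,11] gives a common subsequence of length 5, and the DP table's final entry dp[9][11] is also 5, so no common subsequence is longer.

5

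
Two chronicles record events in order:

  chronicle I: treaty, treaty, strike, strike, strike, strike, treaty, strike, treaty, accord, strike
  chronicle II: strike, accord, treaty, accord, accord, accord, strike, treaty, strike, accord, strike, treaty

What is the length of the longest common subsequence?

6

Pick treaty at chronicle I[1]=chronicle II[3]; then strike at chronicle I[6]=chronicle II[7]; then treaty at chronicle I[7]=chronicle II[8]; then strike at chronicle I[8]=chronicle II[9]; then accord at chronicle I[10]=chronicle II[10]; then strike at chronicle I[11]=chronicle II[11]; all 6 events appear in both, in order, and the DP table's final entry dp[11][12] is also 6, so no common subsequence is longer.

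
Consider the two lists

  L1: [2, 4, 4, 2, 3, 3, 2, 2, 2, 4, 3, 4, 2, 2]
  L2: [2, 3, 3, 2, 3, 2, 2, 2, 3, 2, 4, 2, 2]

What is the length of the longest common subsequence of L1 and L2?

10

Taking 2 [1,1]; then 2 [4,4]; then 3 [6,5]; then 2 [7,6]; then 2 [8,7]; then 2 [9,8]; then 3 [11,9]; then 4 [12,11]; then 2 [13,12]; then 2 [14,13] gives a common subsequence of length 10, and the DP table's final entry dp[14][13] is also 10, so no common subsequence is longer.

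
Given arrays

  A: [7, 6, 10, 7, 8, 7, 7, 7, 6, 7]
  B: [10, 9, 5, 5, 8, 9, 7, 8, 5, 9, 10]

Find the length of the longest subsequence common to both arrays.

3

Taking 10 at A[3]=B[1] → 7 at A[4]=B[7] → 8 at A[5]=B[8] gives a common subsequence of length 3, and the DP table's final entry dp[10][11] is also 3, so no common subsequence is longer.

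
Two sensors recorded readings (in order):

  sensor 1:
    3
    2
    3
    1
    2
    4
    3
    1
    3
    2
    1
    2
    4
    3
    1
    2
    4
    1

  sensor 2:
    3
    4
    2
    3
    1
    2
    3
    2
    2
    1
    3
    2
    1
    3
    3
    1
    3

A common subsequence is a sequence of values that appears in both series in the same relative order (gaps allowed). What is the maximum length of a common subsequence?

Match 3 at sensor 1[1]=sensor 2[1], then 2 at sensor 1[2]=sensor 2[3], then 3 at sensor 1[3]=sensor 2[4], then 1 at sensor 1[4]=sensor 2[5], then 2 at sensor 1[5]=sensor 2[6], then 3 at sensor 1[7]=sensor 2[7], then 1 at sensor 1[8]=sensor 2[10], then 3 at sensor 1[9]=sensor 2[11], then 2 at sensor 1[10]=sensor 2[12], then 1 at sensor 1[11]=sensor 2[13], then 3 at sensor 1[14]=sensor 2[15], then 1 at sensor 1[15]=sensor 2[16] — 12 values in the same relative order in both. The LCS DP gives dp[18][17] = 12, so this is optimal.

12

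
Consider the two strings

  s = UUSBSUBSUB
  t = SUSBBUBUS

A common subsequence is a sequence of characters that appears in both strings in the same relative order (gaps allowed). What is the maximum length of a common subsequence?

Let dp[i][j] be the LCS length of the first i characters of s and the first j characters of t. dp[i][j] = dp[i-1][j-1]+1 when the i-th and j-th characters match, else max(dp[i-1][j], dp[i][j-1]).
    ·  S  U  S  B  B  U  B  U  S
 ·  0  0  0  0  0  0  0  0  0  0
 U  0  0  1  1  1  1  1  1  1  1
 U  0  0  1  1  1  1  2  2  2  2
 S  0  1  1  2  2  2  2  2  2  3
 B  0  1  1  2  3  3  3  3  3  3
 S  0  1  1  2  3  3  3  3  3  4
 U  0  1  2  2  3  3  4  4  4  4
 B  0  1  2  2  3  4  4  5  5  5
 S  0  1  2  3  3  4  4  5  5  6
 U  0  1  2  3  3  4  5  5  6  6
 B  0  1  2  3  4  4  5  6  6  6
dp[10][9] = 6. One LCS (by backtracking along matches): USBUBS.

6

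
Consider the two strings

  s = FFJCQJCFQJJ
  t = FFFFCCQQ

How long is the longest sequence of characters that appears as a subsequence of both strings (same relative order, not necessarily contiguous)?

Let dp[i][j] be the LCS length of the first i characters of s and the first j characters of t. dp[i][j] = dp[i-1][j-1]+1 when the i-th and j-th characters match, else max(dp[i-1][j], dp[i][j-1]).
    ·  F  F  F  F  C  C  Q  Q
 ·  0  0  0  0  0  0  0  0  0
 F  0  1  1  1  1  1  1  1  1
 F  0  1  2  2  2  2  2  2  2
 J  0  1  2  2  2  2  2  2  2
 C  0  1  2  2  2  3  3  3  3
 Q  0  1  2  2  2  3  3  4  4
 J  0  1  2  2  2  3  3  4  4
 C  0  1  2  2  2  3  4  4  4
 F  0  1  2  3  3  3  4  4  4
 Q  0  1  2  3  3  3  4  5  5
 J  0  1  2  3  3  3  4  5  5
 J  0  1  2  3  3  3  4  5  5
dp[11][8] = 5. One LCS (by backtracking along matches): FFCQQ.

5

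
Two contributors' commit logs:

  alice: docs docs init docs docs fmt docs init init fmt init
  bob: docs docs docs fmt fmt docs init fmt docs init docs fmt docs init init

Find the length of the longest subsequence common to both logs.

9

Match docs (alice #1, bob #3) → docs (alice #2, bob #6) → init (alice #3, bob #7) → docs (alice #4, bob #9) → docs (alice #5, bob #11) → fmt (alice #6, bob #12) → docs (alice #7, bob #13) → init (alice #9, bob #14) → init (alice #11, bob #15) — 9 commits in the same relative order in both. dp[11][15] = 9 confirms this is the maximum.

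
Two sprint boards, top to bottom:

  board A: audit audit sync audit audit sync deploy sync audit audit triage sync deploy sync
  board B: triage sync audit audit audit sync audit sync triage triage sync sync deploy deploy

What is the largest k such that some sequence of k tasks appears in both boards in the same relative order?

Taking audit [1,4], then audit [2,5], then sync [3,6], then audit [5,7], then sync [6,8], then sync [8,11], then sync [12,12], then deploy [13,14] gives a common subsequence of length 8. dp[14][14] = 8 confirms this is the maximum.

8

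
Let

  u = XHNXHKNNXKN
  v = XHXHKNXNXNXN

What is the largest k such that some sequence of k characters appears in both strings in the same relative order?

9

Match X (u #1, v #1); then H (u #2, v #2); then X (u #4, v #3); then H (u #5, v #4); then K (u #6, v #5); then N (u #7, v #8); then N (u #8, v #10); then X (u #9, v #11); then N (u #11, v #12) — 9 characters in the same relative order in both, and the DP table's final entry dp[11][12] is also 9, so no common subsequence is longer.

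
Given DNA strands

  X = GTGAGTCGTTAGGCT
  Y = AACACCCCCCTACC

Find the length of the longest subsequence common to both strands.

5

Taking A [4,4]; then C [7,10]; then T [10,11]; then A [11,12]; then C [14,14] gives a common subsequence of length 5. The LCS DP gives dp[15][14] = 5, so this is optimal.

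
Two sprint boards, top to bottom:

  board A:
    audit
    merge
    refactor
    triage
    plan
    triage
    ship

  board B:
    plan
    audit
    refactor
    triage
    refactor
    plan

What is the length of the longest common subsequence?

Pick audit at board A[1]=board B[2] → refactor at board A[3]=board B[3] → triage at board A[4]=board B[4] → plan at board A[5]=board B[6]; all 4 tasks appear in both, in order. dp[7][6] = 4 confirms this is the maximum.

4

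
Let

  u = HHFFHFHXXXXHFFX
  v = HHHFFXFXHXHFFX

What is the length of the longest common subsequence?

Taking H at u[1]=v[2], H at u[2]=v[3], F at u[3]=v[4], F at u[4]=v[5], F at u[6]=v[7], H at u[7]=v[9], X at u[11]=v[10], H at u[12]=v[11], F at u[13]=v[12], F at u[14]=v[13], X at u[15]=v[14] gives a common subsequence of length 11. dp[15][14] = 11 confirms this is the maximum.

11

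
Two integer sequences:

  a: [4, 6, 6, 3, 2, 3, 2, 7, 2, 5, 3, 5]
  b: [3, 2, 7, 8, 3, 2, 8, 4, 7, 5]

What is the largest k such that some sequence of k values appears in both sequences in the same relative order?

6

One common subsequence of length 6: 3 [4,1]; then 2 [5,2]; then 3 [6,5]; then 2 [7,6]; then 7 [8,9]; then 5 [12,10], and the DP table's final entry dp[12][10] is also 6, so no common subsequence is longer.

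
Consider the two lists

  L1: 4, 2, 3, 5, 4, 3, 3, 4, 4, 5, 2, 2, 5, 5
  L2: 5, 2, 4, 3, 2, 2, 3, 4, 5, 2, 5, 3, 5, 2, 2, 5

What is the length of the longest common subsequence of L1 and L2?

One common subsequence of length 9: 4 at L1[1]=L2[3], then 2 at L1[2]=L2[6], then 3 at L1[3]=L2[7], then 5 at L1[4]=L2[11], then 3 at L1[7]=L2[12], then 5 at L1[10]=L2[13], then 2 at L1[11]=L2[14], then 2 at L1[12]=L2[15], then 5 at L1[14]=L2[16], and the DP table's final entry dp[14][16] is also 9, so no common subsequence is longer.

9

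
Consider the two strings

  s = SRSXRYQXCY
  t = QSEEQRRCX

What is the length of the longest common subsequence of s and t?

Let dp[i][j] be the LCS length of the first i characters of s and the first j characters of t. dp[i][j] = dp[i-1][j-1]+1 when the i-th and j-th characters match, else max(dp[i-1][j], dp[i][j-1]).
    ·  Q  S  E  E  Q  R  R  C  X
 ·  0  0  0  0  0  0  0  0  0  0
 S  0  0  1  1  1  1  1  1  1  1
 R  0  0  1  1  1  1  2  2  2  2
 S  0  0  1  1  1  1  2  2  2  2
 X  0  0  1  1  1  1  2  2  2  3
 R  0  0  1  1  1  1  2  3  3  3
 Y  0  0  1  1  1  1  2  3  3  3
 Q  0  1  1  1  1  2  2  3  3  3
 X  0  1  1  1  1  2  2  3  3  4
 C  0  1  1  1  1  2  2  3  4  4
 Y  0  1  1  1  1  2  2  3  4  4
dp[10][9] = 4. One LCS (by backtracking along matches): SRRX.

4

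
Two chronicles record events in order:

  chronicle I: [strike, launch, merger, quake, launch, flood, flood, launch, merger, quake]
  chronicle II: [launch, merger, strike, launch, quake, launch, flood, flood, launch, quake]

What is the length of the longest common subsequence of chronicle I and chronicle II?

Taking strike (chronicle I #1, chronicle II #3); then launch (chronicle I #2, chronicle II #4); then quake (chronicle I #4, chronicle II #5); then launch (chronicle I #5, chronicle II #6); then flood (chronicle I #6, chronicle II #7); then flood (chronicle I #7, chronicle II #8); then launch (chronicle I #8, chronicle II #9); then quake (chronicle I #10, chronicle II #10) gives a common subsequence of length 8. The LCS DP gives dp[10][10] = 8, so this is optimal.

8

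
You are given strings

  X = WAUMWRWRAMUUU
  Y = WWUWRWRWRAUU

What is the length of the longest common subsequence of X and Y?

Match W at X[1]=Y[2] → U at X[3]=Y[3] → W at X[5]=Y[6] → R at X[6]=Y[7] → W at X[7]=Y[8] → R at X[8]=Y[9] → A at X[9]=Y[10] → U at X[12]=Y[11] → U at X[13]=Y[12] — 9 characters in the same relative order in both. The LCS DP gives dp[13][12] = 9, so this is optimal.

9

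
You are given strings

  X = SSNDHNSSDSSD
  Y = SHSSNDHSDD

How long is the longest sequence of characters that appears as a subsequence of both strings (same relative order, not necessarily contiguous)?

Let dp[i][j] be the LCS length of the first i characters of X and the first j characters of Y. dp[i][j] = dp[i-1][j-1]+1 when the i-th and j-th characters match, else max(dp[i-1][j], dp[i][j-1]).
    ·  S  H  S  S  N  D  H  S  D  D
 ·  0  0  0  0  0  0  0  0  0  0  0
 S  0  1  1  1  1  1  1  1  1  1  1
 S  0  1  1  2  2  2  2  2  2  2  2
 N  0  1  1  2  2  3  3  3  3  3  3
 D  0  1  1  2  2  3  4  4  4  4  4
 H  0  1  2  2  2  3  4  5  5  5  5
 N  0  1  2  2  2  3  4  5  5  5  5
 S  0  1  2  3  3  3  4  5  6  6  6
 S  0  1  2  3  4  4  4  5  6  6  6
 D  0  1  2  3  4  4  5  5  6  7  7
 S  0  1  2  3  4  4  5  5  6  7  7
 S  0  1  2  3  4  4  5  5  6  7  7
 D  0  1  2  3  4  4  5  5  6  7  8
dp[12][10] = 8. One LCS (by backtracking along matches): SSNDHSDD.

8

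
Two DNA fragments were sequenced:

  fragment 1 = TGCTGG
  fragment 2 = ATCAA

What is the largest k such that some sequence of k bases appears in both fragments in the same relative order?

Let dp[i][j] be the LCS length of the first i bases of fragment 1 and the first j bases of fragment 2. dp[i][j] = dp[i-1][j-1]+1 when the i-th and j-th bases match, else max(dp[i-1][j], dp[i][j-1]).
    ·  A  T  C  A  A
 ·  0  0  0  0  0  0
 T  0  0  1  1  1  1
 G  0  0  1  1  1  1
 C  0  0  1  2  2  2
 T  0  0  1  2  2  2
 G  0  0  1  2  2  2
 G  0  0  1  2  2  2
dp[6][5] = 2. One LCS (by backtracking along matches): TC.

2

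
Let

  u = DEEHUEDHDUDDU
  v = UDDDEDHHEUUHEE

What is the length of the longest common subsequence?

Match D [1,4]; then E [2,5]; then H [4,8]; then E [6,9]; then U [10,10]; then U [13,11] — 6 characters in the same relative order in both. Since dp[13][14] = 6, nothing longer is possible.

6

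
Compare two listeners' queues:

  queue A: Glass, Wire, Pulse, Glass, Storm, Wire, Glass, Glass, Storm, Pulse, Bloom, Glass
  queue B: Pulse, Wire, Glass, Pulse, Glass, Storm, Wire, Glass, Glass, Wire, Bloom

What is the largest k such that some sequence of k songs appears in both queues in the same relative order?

Match Glass at queue A[1]=queue B[3], then Pulse at queue A[3]=queue B[4], then Glass at queue A[4]=queue B[5], then Storm at queue A[5]=queue B[6], then Wire at queue A[6]=queue B[7], then Glass at queue A[7]=queue B[8], then Glass at queue A[8]=queue B[9], then Bloom at queue A[11]=queue B[11] — 8 songs in the same relative order in both. The LCS DP gives dp[12][11] = 8, so this is optimal.

8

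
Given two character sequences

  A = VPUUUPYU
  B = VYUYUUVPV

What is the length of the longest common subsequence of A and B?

5

Let dp[i][j] be the LCS length of the first i characters of A and the first j characters of B. dp[i][j] = dp[i-1][j-1]+1 when the i-th and j-th characters match, else max(dp[i-1][j], dp[i][j-1]).
    ·  V  Y  U  Y  U  U  V  P  V
 ·  0  0  0  0  0  0  0  0  0  0
 V  0  1  1  1  1  1  1  1  1  1
 P  0  1  1  1  1  1  1  1  2  2
 U  0  1  1  2  2  2  2  2  2  2
 U  0  1  1  2  2  3  3  3  3  3
 U  0  1  1  2  2  3  4  4  4  4
 P  0  1  1  2  2  3  4  4  5  5
 Y  0  1  2  2  3  3  4  4  5  5
 U  0  1  2  3  3  4  4  4  5  5
dp[8][9] = 5. One LCS (by backtracking along matches): VUUUP.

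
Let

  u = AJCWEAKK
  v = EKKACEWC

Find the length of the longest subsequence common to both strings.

Pick A [1,4]; then C [3,5]; then W [4,7]; all 3 characters appear in both, in order, and the DP table's final entry dp[8][8] is also 3, so no common subsequence is longer.

3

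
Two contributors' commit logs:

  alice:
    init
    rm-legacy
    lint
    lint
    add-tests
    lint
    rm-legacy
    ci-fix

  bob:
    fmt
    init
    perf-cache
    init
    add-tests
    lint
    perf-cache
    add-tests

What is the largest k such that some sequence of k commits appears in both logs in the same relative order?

3

One common subsequence of length 3: init (alice #1, bob #4); then lint (alice #3, bob #6); then add-tests (alice #5, bob #8). dp[8][8] = 3 confirms this is the maximum.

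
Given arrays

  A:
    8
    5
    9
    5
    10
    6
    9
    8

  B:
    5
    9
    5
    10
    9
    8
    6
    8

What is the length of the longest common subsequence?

Let dp[i][j] be the LCS length of the first i values of A and the first j values of B. dp[i][j] = dp[i-1][j-1]+1 when the i-th and j-th values match, else max(dp[i-1][j], dp[i][j-1]).
    ·  5  9  5 10  9  8  6  8
 ·  0  0  0  0  0  0  0  0  0
 8  0  0  0  0  0  0  1  1  1
 5  0  1  1  1  1  1  1  1  1
 9  0  1  2  2  2  2  2  2  2
 5  0  1  2  3  3  3  3  3  3
10  0  1  2  3  4  4  4  4  4
 6  0  1  2  3  4  4  4  5  5
 9  0  1  2  3  4  5  5  5  5
 8  0  1  2  3  4  5  6  6  6
dp[8][8] = 6. One LCS (by backtracking along matches): 5, 9, 5, 10, 6, 8.

6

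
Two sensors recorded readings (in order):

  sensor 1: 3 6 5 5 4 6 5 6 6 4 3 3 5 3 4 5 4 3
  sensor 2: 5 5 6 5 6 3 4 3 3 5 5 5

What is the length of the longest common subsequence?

Taking 5 [3,1]; then 5 [4,2]; then 6 [6,3]; then 5 [7,4]; then 6 [8,5]; then 4 [10,7]; then 3 [11,8]; then 3 [12,9]; then 5 [13,11]; then 5 [16,12] gives a common subsequence of length 10, and the DP table's final entry dp[18][12] is also 10, so no common subsequence is longer.

10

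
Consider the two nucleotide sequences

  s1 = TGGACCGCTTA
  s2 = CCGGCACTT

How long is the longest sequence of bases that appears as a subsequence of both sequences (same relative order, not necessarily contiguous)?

6

Taking G at s1[2]=s2[3], then G at s1[3]=s2[4], then A at s1[4]=s2[6], then C at s1[8]=s2[7], then T at s1[9]=s2[8], then T at s1[10]=s2[9] gives a common subsequence of length 6. The LCS DP gives dp[11][9] = 6, so this is optimal.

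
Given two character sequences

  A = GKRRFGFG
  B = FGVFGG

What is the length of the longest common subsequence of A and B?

4

Let dp[i][j] be the LCS length of the first i characters of A and the first j characters of B. dp[i][j] = dp[i-1][j-1]+1 when the i-th and j-th characters match, else max(dp[i-1][j], dp[i][j-1]).
    ·  F  G  V  F  G  G
 ·  0  0  0  0  0  0  0
 G  0  0  1  1  1  1  1
 K  0  0  1  1  1  1  1
 R  0  0  1  1  1  1  1
 R  0  0  1  1  1  1  1
 F  0  1  1  1  2  2  2
 G  0  1  2  2  2  3  3
 F  0  1  2  2  3  3  3
 G  0  1  2  2  3  4  4
dp[8][6] = 4. One LCS (by backtracking along matches): GFGG.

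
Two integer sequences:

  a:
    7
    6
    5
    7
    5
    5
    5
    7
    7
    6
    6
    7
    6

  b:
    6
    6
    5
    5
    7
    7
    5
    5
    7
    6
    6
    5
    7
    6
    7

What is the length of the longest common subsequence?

10

One common subsequence of length 10: 6 [2,2], then 5 [3,4], then 7 [4,6], then 5 [6,7], then 5 [7,8], then 7 [9,9], then 6 [10,10], then 6 [11,11], then 7 [12,13], then 6 [13,14]. Since dp[13][15] = 10, nothing longer is possible.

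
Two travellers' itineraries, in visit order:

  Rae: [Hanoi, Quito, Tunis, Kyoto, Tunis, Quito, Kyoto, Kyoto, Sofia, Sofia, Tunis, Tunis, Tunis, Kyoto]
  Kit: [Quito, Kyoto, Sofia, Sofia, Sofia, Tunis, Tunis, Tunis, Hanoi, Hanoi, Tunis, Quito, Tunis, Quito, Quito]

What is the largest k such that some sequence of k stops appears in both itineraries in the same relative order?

7

Match Quito (Rae #2, Kit #1), Kyoto (Rae #4, Kit #2), Sofia (Rae #9, Kit #4), Sofia (Rae #10, Kit #5), Tunis (Rae #11, Kit #8), Tunis (Rae #12, Kit #11), Tunis (Rae #13, Kit #13) — 7 stops in the same relative order in both. dp[14][15] = 7 confirms this is the maximum.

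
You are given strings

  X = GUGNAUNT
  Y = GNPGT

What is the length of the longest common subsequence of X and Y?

3

Let dp[i][j] be the LCS length of the first i characters of X and the first j characters of Y. dp[i][j] = dp[i-1][j-1]+1 when the i-th and j-th characters match, else max(dp[i-1][j], dp[i][j-1]).
    ·  G  N  P  G  T
 ·  0  0  0  0  0  0
 G  0  1  1  1  1  1
 U  0  1  1  1  1  1
 G  0  1  1  1  2  2
 N  0  1  2  2  2  2
 A  0  1  2  2  2  2
 U  0  1  2  2  2  2
 N  0  1  2  2  2  2
 T  0  1  2  2  2  3
dp[8][5] = 3. One LCS (by backtracking along matches): GGT.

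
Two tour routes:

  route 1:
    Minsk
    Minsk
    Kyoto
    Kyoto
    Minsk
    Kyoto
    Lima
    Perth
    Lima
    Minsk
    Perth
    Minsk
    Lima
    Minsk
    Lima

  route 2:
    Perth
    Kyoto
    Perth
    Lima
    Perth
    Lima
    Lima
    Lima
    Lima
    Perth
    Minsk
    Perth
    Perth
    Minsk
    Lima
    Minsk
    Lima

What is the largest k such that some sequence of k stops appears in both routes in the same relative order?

One common subsequence of length 10: Kyoto [3,2], then Lima [7,4], then Perth [8,5], then Lima [9,9], then Minsk [10,11], then Perth [11,13], then Minsk [12,14], then Lima [13,15], then Minsk [14,16], then Lima [15,17]. The LCS DP gives dp[15][17] = 10, so this is optimal.

10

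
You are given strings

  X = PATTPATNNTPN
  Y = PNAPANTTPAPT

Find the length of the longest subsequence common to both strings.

One common subsequence of length 7: P [1,4], A [2,5], T [3,7], T [4,8], P [5,9], A [6,10], T [10,12]. The LCS DP gives dp[12][12] = 7, so this is optimal.

7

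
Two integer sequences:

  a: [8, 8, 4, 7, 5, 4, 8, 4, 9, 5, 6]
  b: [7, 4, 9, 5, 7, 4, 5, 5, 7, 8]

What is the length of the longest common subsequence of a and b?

4

Taking 4 at a[3]=b[2], then 7 at a[4]=b[5], then 5 at a[5]=b[8], then 8 at a[7]=b[10] gives a common subsequence of length 4. The LCS DP gives dp[11][10] = 4, so this is optimal.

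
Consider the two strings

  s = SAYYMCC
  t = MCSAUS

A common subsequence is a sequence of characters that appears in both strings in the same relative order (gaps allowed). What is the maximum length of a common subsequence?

Let dp[i][j] be the LCS length of the first i characters of s and the first j characters of t. dp[i][j] = dp[i-1][j-1]+1 when the i-th and j-th characters match, else max(dp[i-1][j], dp[i][j-1]).
    ·  M  C  S  A  U  S
 ·  0  0  0  0  0  0  0
 S  0  0  0  1  1  1  1
 A  0  0  0  1  2  2  2
 Y  0  0  0  1  2  2  2
 Y  0  0  0  1  2  2  2
 M  0  1  1  1  2  2  2
 C  0  1  2  2  2  2  2
 C  0  1  2  2  2  2  2
dp[7][6] = 2. One LCS (by backtracking along matches): SA.

2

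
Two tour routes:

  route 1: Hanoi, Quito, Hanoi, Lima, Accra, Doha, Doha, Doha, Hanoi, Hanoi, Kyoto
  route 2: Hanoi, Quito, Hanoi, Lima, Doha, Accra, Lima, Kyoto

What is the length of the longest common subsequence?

Pick Hanoi (route 1 #1, route 2 #1); then Quito (route 1 #2, route 2 #2); then Hanoi (route 1 #3, route 2 #3); then Lima (route 1 #4, route 2 #4); then Accra (route 1 #5, route 2 #6); then Kyoto (route 1 #11, route 2 #8); all 6 stops appear in both, in order, and the DP table's final entry dp[11][8] is also 6, so no common subsequence is longer.

6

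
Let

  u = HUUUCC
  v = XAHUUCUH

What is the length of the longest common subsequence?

4

Let dp[i][j] be the LCS length of the first i characters of u and the first j characters of v. dp[i][j] = dp[i-1][j-1]+1 when the i-th and j-th characters match, else max(dp[i-1][j], dp[i][j-1]).
    ·  X  A  H  U  U  C  U  H
 ·  0  0  0  0  0  0  0  0  0
 H  0  0  0  1  1  1  1  1  1
 U  0  0  0  1  2  2  2  2  2
 U  0  0  0  1  2  3  3  3  3
 U  0  0  0  1  2  3  3  4  4
 C  0  0  0  1  2  3  4  4  4
 C  0  0  0  1  2  3  4  4  4
dp[6][8] = 4. One LCS (by backtracking along matches): HUUU.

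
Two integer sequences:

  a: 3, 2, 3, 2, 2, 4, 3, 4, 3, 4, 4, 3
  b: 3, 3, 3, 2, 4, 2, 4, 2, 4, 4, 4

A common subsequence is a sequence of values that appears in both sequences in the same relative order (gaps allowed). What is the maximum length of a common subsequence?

Taking 3 (a #1, b #2), 3 (a #3, b #3), 2 (a #4, b #4), 2 (a #5, b #6), 4 (a #6, b #7), 4 (a #8, b #9), 4 (a #10, b #10), 4 (a #11, b #11) gives a common subsequence of length 8. dp[12][11] = 8 confirms this is the maximum.

8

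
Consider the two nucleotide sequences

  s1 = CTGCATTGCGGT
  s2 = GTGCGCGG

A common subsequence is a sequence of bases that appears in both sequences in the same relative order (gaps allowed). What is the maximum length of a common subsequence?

7

Let dp[i][j] be the LCS length of the first i bases of s1 and the first j bases of s2. dp[i][j] = dp[i-1][j-1]+1 when the i-th and j-th bases match, else max(dp[i-1][j], dp[i][j-1]).
    ·  G  T  G  C  G  C  G  G
 ·  0  0  0  0  0  0  0  0  0
 C  0  0  0  0  1  1  1  1  1
 T  0  0  1  1  1  1  1  1  1
 G  0  1  1  2  2  2  2  2  2
 C  0  1  1  2  3  3  3  3  3
 A  0  1  1  2  3  3  3  3  3
 T  0  1  2  2  3  3  3  3  3
 T  0  1  2  2  3  3  3  3  3
 G  0  1  2  3  3  4  4  4  4
 C  0  1  2  3  4  4  5  5  5
 G  0  1  2  3  4  5  5  6  6
 G  0  1  2  3  4  5  5  6  7
 T  0  1  2  3  4  5  5  6  7
dp[12][8] = 7. One LCS (by backtracking along matches): TGCGCGG.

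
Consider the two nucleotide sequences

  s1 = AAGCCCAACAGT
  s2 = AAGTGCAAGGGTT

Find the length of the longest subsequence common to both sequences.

8

Taking A (s1 #1, s2 #1); then A (s1 #2, s2 #2); then G (s1 #3, s2 #5); then C (s1 #6, s2 #6); then A (s1 #7, s2 #7); then A (s1 #8, s2 #8); then G (s1 #11, s2 #11); then T (s1 #12, s2 #13) gives a common subsequence of length 8. The LCS DP gives dp[12][13] = 8, so this is optimal.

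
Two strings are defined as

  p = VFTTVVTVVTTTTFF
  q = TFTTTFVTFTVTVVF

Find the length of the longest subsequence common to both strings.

9

Taking F at p[2]=q[2]; then T at p[3]=q[4]; then T at p[4]=q[5]; then V at p[5]=q[7]; then V at p[6]=q[11]; then T at p[7]=q[12]; then V at p[8]=q[13]; then V at p[9]=q[14]; then F at p[15]=q[15] gives a common subsequence of length 9, and the DP table's final entry dp[15][15] is also 9, so no common subsequence is longer.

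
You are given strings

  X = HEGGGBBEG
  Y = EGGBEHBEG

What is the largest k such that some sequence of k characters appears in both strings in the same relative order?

Taking E (X #2, Y #1) → G (X #4, Y #2) → G (X #5, Y #3) → B (X #6, Y #4) → B (X #7, Y #7) → E (X #8, Y #8) → G (X #9, Y #9) gives a common subsequence of length 7, and the DP table's final entry dp[9][9] is also 7, so no common subsequence is longer.

7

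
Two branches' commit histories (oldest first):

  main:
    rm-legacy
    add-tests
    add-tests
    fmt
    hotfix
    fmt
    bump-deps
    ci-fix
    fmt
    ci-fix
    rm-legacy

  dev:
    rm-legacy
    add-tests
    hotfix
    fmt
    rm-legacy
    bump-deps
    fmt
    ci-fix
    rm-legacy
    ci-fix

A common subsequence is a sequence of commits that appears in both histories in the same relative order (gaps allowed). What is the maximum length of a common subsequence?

Pick rm-legacy (main #1, dev #1); then add-tests (main #3, dev #2); then hotfix (main #5, dev #3); then fmt (main #6, dev #4); then bump-deps (main #7, dev #6); then fmt (main #9, dev #7); then ci-fix (main #10, dev #8); then rm-legacy (main #11, dev #9); all 8 commits appear in both, in order, and the DP table's final entry dp[11][10] is also 8, so no common subsequence is longer.

8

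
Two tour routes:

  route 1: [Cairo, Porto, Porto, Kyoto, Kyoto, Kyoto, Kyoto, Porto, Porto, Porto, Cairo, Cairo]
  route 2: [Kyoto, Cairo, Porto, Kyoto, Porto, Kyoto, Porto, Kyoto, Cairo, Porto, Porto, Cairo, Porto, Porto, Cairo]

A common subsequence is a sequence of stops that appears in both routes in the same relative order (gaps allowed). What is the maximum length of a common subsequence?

9

Taking Cairo [1,2]; then Porto [2,3]; then Porto [3,5]; then Kyoto [4,6]; then Kyoto [5,8]; then Porto [8,11]; then Porto [9,13]; then Porto [10,14]; then Cairo [12,15] gives a common subsequence of length 9. The LCS DP gives dp[12][15] = 9, so this is optimal.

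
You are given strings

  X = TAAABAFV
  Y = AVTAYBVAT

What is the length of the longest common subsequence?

4

Taking T at X[1]=Y[3], then A at X[2]=Y[4], then B at X[5]=Y[6], then A at X[6]=Y[8] gives a common subsequence of length 4, and the DP table's final entry dp[8][9] is also 4, so no common subsequence is longer.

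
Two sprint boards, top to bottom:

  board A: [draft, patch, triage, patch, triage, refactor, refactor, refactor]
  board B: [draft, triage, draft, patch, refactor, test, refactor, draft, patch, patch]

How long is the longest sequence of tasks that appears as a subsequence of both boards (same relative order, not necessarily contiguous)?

5

Taking draft (board A #1, board B #1); then triage (board A #3, board B #2); then patch (board A #4, board B #4); then refactor (board A #6, board B #5); then refactor (board A #7, board B #7) gives a common subsequence of length 5. The LCS DP gives dp[8][10] = 5, so this is optimal.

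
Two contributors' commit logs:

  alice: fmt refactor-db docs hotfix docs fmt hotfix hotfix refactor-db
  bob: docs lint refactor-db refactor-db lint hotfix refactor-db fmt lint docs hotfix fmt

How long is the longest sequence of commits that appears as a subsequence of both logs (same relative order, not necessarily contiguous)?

4

Match fmt at alice[1]=bob[8]; then docs at alice[3]=bob[10]; then hotfix at alice[4]=bob[11]; then fmt at alice[6]=bob[12] — 4 commits in the same relative order in both. Since dp[9][12] = 4, nothing longer is possible.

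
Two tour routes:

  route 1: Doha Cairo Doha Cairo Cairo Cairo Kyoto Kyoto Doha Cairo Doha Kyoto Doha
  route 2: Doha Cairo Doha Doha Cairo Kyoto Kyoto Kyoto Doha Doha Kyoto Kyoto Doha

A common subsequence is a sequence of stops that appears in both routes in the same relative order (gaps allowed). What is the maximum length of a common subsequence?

10

Taking Doha at route 1[1]=route 2[1] → Cairo at route 1[2]=route 2[2] → Doha at route 1[3]=route 2[4] → Cairo at route 1[4]=route 2[5] → Kyoto at route 1[7]=route 2[7] → Kyoto at route 1[8]=route 2[8] → Doha at route 1[9]=route 2[9] → Doha at route 1[11]=route 2[10] → Kyoto at route 1[12]=route 2[12] → Doha at route 1[13]=route 2[13] gives a common subsequence of length 10, and the DP table's final entry dp[13][13] is also 10, so no common subsequence is longer.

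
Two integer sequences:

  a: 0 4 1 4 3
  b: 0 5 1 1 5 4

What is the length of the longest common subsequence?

3

Match 0 (a #1, b #1), 1 (a #3, b #4), 4 (a #4, b #6) — 3 values in the same relative order in both. The LCS DP gives dp[5][6] = 3, so this is optimal.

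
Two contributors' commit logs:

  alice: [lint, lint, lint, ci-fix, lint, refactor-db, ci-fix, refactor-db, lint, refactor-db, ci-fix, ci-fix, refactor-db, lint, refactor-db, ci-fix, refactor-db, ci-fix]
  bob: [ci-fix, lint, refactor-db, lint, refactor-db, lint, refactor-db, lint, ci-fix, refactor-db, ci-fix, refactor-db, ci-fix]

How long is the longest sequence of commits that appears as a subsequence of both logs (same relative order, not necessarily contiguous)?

Taking ci-fix at alice[4]=bob[1] → lint at alice[5]=bob[2] → refactor-db at alice[6]=bob[3] → refactor-db at alice[8]=bob[5] → lint at alice[9]=bob[6] → refactor-db at alice[10]=bob[7] → ci-fix at alice[12]=bob[9] → refactor-db at alice[15]=bob[10] → ci-fix at alice[16]=bob[11] → refactor-db at alice[17]=bob[12] → ci-fix at alice[18]=bob[13] gives a common subsequence of length 11. The LCS DP gives dp[18][13] = 11, so this is optimal.

11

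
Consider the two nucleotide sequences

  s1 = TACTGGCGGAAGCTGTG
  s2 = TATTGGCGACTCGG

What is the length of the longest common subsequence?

12

Match T at s1[1]=s2[1], then A at s1[2]=s2[2], then T at s1[4]=s2[4], then G at s1[5]=s2[5], then G at s1[6]=s2[6], then C at s1[7]=s2[7], then G at s1[9]=s2[8], then A at s1[11]=s2[9], then C at s1[13]=s2[10], then T at s1[14]=s2[11], then G at s1[15]=s2[13], then G at s1[17]=s2[14] — 12 bases in the same relative order in both. dp[17][14] = 12 confirms this is the maximum.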